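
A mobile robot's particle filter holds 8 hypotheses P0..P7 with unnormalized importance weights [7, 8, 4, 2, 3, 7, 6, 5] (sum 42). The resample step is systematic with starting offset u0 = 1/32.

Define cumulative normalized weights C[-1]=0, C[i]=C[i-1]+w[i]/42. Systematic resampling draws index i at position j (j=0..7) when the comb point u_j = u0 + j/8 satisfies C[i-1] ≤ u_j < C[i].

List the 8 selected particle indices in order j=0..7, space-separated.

0 0 1 2 4 5 6 7

C = [1/6, 5/14, 19/42, 1/2, 4/7, 31/42, 37/42, 1]
j=0: u_0=1/32 ∈ [0, 1/6) → index 0
j=1: u_1=5/32 ∈ [0, 1/6) → index 0
j=2: u_2=9/32 ∈ [1/6, 5/14) → index 1
j=3: u_3=13/32 ∈ [5/14, 19/42) → index 2
j=4: u_4=17/32 ∈ [1/2, 4/7) → index 4
j=5: u_5=21/32 ∈ [4/7, 31/42) → index 5
j=6: u_6=25/32 ∈ [31/42, 37/42) → index 6
j=7: u_7=29/32 ∈ [37/42, 1) → index 7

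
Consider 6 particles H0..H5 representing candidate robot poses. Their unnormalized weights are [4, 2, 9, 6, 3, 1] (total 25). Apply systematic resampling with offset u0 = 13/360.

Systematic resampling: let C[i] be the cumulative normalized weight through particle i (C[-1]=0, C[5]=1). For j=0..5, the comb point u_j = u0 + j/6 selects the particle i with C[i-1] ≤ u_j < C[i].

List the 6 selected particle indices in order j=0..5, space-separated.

0 1 2 2 3 4

C = [4/25, 6/25, 3/5, 21/25, 24/25, 1]
j=0: u_0=13/360 ∈ [0, 4/25) → index 0
j=1: u_1=73/360 ∈ [4/25, 6/25) → index 1
j=2: u_2=133/360 ∈ [6/25, 3/5) → index 2
j=3: u_3=193/360 ∈ [6/25, 3/5) → index 2
j=4: u_4=253/360 ∈ [3/5, 21/25) → index 3
j=5: u_5=313/360 ∈ [21/25, 24/25) → index 4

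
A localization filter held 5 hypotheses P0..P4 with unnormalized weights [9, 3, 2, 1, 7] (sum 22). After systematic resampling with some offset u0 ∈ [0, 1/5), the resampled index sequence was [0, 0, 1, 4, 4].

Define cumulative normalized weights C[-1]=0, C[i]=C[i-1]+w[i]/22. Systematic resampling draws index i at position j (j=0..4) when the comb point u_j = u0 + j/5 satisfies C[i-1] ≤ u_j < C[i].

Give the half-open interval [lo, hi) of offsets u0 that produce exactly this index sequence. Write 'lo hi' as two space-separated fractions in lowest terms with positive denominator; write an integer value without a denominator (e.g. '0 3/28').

C = [9/22, 6/11, 7/11, 15/22, 1]
j=0 picked index 0: u0 ∈ [0, 9/22)
j=1 picked index 0: u0 ∈ [-1/5, 23/110)
j=2 picked index 1: u0 ∈ [1/110, 8/55)
j=3 picked index 4: u0 ∈ [9/110, 2/5)
j=4 picked index 4: u0 ∈ [-13/110, 1/5)
intersection: [9/110, 8/55)

9/110 8/55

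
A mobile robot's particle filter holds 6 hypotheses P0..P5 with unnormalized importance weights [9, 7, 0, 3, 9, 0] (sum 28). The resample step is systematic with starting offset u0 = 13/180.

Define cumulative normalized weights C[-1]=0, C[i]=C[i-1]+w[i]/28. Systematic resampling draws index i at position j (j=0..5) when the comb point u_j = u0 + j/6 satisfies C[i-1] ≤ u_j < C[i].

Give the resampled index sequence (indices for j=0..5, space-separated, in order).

C = [9/28, 4/7, 4/7, 19/28, 1, 1]
j=0: u_0=13/180 ∈ [0, 9/28) → index 0
j=1: u_1=43/180 ∈ [0, 9/28) → index 0
j=2: u_2=73/180 ∈ [9/28, 4/7) → index 1
j=3: u_3=103/180 ∈ [4/7, 19/28) → index 3
j=4: u_4=133/180 ∈ [19/28, 1) → index 4
j=5: u_5=163/180 ∈ [19/28, 1) → index 4

0 0 1 3 4 4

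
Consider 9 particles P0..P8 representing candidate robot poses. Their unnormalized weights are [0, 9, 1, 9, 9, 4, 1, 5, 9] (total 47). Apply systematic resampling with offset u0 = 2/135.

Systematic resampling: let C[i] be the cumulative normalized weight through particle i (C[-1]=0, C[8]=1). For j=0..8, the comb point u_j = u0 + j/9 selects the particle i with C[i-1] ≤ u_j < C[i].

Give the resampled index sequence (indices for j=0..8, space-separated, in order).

1 1 3 3 4 4 6 7 8

C = [0, 9/47, 10/47, 19/47, 28/47, 32/47, 33/47, 38/47, 1]
j=0: u_0=2/135 ∈ [0, 9/47) → index 1
j=1: u_1=17/135 ∈ [0, 9/47) → index 1
j=2: u_2=32/135 ∈ [10/47, 19/47) → index 3
j=3: u_3=47/135 ∈ [10/47, 19/47) → index 3
j=4: u_4=62/135 ∈ [19/47, 28/47) → index 4
j=5: u_5=77/135 ∈ [19/47, 28/47) → index 4
j=6: u_6=92/135 ∈ [32/47, 33/47) → index 6
j=7: u_7=107/135 ∈ [33/47, 38/47) → index 7
j=8: u_8=122/135 ∈ [38/47, 1) → index 8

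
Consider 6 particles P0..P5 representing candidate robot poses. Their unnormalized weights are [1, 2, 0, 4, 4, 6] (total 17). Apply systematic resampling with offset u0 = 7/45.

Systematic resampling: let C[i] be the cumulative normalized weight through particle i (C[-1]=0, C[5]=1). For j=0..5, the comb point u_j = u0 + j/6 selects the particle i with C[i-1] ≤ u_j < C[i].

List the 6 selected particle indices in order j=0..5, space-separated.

C = [1/17, 3/17, 3/17, 7/17, 11/17, 1]
j=0: u_0=7/45 ∈ [1/17, 3/17) → index 1
j=1: u_1=29/90 ∈ [3/17, 7/17) → index 3
j=2: u_2=22/45 ∈ [7/17, 11/17) → index 4
j=3: u_3=59/90 ∈ [11/17, 1) → index 5
j=4: u_4=37/45 ∈ [11/17, 1) → index 5
j=5: u_5=89/90 ∈ [11/17, 1) → index 5

1 3 4 5 5 5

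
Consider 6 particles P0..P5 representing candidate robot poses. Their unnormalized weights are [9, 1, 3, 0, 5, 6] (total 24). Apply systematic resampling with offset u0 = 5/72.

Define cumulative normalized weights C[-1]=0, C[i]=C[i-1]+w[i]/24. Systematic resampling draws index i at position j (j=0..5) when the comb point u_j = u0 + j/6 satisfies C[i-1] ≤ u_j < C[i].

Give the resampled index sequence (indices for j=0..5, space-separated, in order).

C = [3/8, 5/12, 13/24, 13/24, 3/4, 1]
j=0: u_0=5/72 ∈ [0, 3/8) → index 0
j=1: u_1=17/72 ∈ [0, 3/8) → index 0
j=2: u_2=29/72 ∈ [3/8, 5/12) → index 1
j=3: u_3=41/72 ∈ [13/24, 3/4) → index 4
j=4: u_4=53/72 ∈ [13/24, 3/4) → index 4
j=5: u_5=65/72 ∈ [3/4, 1) → index 5

0 0 1 4 4 5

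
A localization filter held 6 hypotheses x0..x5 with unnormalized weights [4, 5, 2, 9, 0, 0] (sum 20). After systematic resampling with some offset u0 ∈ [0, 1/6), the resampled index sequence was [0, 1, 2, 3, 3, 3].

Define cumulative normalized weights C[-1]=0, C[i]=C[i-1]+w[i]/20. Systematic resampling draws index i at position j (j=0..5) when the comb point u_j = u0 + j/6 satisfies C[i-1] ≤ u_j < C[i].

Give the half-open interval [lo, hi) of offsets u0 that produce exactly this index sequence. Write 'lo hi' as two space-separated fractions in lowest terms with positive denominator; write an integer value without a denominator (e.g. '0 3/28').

7/60 1/6

C = [1/5, 9/20, 11/20, 1, 1, 1]
j=0 picked index 0: u0 ∈ [0, 1/5)
j=1 picked index 1: u0 ∈ [1/30, 17/60)
j=2 picked index 2: u0 ∈ [7/60, 13/60)
j=3 picked index 3: u0 ∈ [1/20, 1/2)
j=4 picked index 3: u0 ∈ [-7/60, 1/3)
j=5 picked index 3: u0 ∈ [-17/60, 1/6)
intersection: [7/60, 1/6)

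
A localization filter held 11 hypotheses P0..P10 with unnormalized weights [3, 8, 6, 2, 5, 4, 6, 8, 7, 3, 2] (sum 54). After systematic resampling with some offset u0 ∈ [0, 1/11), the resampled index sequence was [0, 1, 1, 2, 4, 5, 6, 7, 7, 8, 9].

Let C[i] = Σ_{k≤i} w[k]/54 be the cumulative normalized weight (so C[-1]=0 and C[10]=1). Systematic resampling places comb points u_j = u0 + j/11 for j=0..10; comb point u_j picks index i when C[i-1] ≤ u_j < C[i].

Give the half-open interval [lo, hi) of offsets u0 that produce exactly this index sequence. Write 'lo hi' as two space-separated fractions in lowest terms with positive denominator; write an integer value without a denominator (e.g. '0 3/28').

0 13/594

C = [1/18, 11/54, 17/54, 19/54, 4/9, 14/27, 17/27, 7/9, 49/54, 26/27, 1]
j=0 picked index 0: u0 ∈ [0, 1/18)
j=1 picked index 1: u0 ∈ [-7/198, 67/594)
j=2 picked index 1: u0 ∈ [-25/198, 13/594)
j=3 picked index 2: u0 ∈ [-41/594, 25/594)
j=4 picked index 4: u0 ∈ [-7/594, 8/99)
j=5 picked index 5: u0 ∈ [-1/99, 19/297)
j=6 picked index 6: u0 ∈ [-8/297, 25/297)
j=7 picked index 7: u0 ∈ [-2/297, 14/99)
j=8 picked index 7: u0 ∈ [-29/297, 5/99)
j=9 picked index 8: u0 ∈ [-4/99, 53/594)
j=10 picked index 9: u0 ∈ [-1/594, 16/297)
intersection: [0, 13/594)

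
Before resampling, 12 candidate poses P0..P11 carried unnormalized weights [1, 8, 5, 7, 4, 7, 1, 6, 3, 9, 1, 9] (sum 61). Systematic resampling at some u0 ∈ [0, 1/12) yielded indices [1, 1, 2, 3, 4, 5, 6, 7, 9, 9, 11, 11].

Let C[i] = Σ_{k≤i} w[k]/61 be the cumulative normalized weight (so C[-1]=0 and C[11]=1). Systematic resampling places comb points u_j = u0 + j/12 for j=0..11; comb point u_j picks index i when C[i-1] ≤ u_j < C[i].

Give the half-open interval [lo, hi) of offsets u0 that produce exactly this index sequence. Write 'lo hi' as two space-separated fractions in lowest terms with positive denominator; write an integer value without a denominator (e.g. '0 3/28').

C = [1/61, 9/61, 14/61, 21/61, 25/61, 32/61, 33/61, 39/61, 42/61, 51/61, 52/61, 1]
j=0 picked index 1: u0 ∈ [1/61, 9/61)
j=1 picked index 1: u0 ∈ [-49/732, 47/732)
j=2 picked index 2: u0 ∈ [-7/366, 23/366)
j=3 picked index 3: u0 ∈ [-5/244, 23/244)
j=4 picked index 4: u0 ∈ [2/183, 14/183)
j=5 picked index 5: u0 ∈ [-5/732, 79/732)
j=6 picked index 6: u0 ∈ [3/122, 5/122)
j=7 picked index 7: u0 ∈ [-31/732, 41/732)
j=8 picked index 9: u0 ∈ [4/183, 31/183)
j=9 picked index 9: u0 ∈ [-15/244, 21/244)
j=10 picked index 11: u0 ∈ [7/366, 1/6)
j=11 picked index 11: u0 ∈ [-47/732, 1/12)
intersection: [3/122, 5/122)

3/122 5/122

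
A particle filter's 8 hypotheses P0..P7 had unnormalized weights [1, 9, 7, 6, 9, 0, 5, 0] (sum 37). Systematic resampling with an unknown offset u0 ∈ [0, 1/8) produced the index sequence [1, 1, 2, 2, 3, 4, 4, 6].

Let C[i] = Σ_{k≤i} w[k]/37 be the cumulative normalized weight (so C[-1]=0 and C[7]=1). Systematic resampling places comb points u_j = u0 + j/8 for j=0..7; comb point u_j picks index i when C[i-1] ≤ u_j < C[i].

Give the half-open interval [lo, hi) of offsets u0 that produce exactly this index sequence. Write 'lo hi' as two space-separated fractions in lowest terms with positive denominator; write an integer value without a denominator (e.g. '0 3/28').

1/37 25/296

C = [1/37, 10/37, 17/37, 23/37, 32/37, 32/37, 1, 1]
j=0 picked index 1: u0 ∈ [1/37, 10/37)
j=1 picked index 1: u0 ∈ [-29/296, 43/296)
j=2 picked index 2: u0 ∈ [3/148, 31/148)
j=3 picked index 2: u0 ∈ [-31/296, 25/296)
j=4 picked index 3: u0 ∈ [-3/74, 9/74)
j=5 picked index 4: u0 ∈ [-1/296, 71/296)
j=6 picked index 4: u0 ∈ [-19/148, 17/148)
j=7 picked index 6: u0 ∈ [-3/296, 1/8)
intersection: [1/37, 25/296)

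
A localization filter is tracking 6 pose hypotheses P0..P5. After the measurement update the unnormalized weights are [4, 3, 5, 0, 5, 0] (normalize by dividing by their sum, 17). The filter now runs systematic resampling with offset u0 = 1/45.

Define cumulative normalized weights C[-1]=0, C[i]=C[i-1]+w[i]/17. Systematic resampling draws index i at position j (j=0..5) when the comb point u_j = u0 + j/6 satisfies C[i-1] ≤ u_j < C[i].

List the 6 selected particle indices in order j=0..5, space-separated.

0 0 1 2 2 4

C = [4/17, 7/17, 12/17, 12/17, 1, 1]
j=0: u_0=1/45 ∈ [0, 4/17) → index 0
j=1: u_1=17/90 ∈ [0, 4/17) → index 0
j=2: u_2=16/45 ∈ [4/17, 7/17) → index 1
j=3: u_3=47/90 ∈ [7/17, 12/17) → index 2
j=4: u_4=31/45 ∈ [7/17, 12/17) → index 2
j=5: u_5=77/90 ∈ [12/17, 1) → index 4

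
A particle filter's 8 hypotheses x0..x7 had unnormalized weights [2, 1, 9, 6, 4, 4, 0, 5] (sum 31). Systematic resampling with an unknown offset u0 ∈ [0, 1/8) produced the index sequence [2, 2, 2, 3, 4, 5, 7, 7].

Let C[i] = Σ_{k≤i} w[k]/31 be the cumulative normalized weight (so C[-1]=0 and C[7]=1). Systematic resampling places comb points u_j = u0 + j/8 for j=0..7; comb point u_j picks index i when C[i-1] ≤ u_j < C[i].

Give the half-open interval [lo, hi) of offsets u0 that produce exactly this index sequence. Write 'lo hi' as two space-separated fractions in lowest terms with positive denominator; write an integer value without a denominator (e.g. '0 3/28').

3/31 1/8

C = [2/31, 3/31, 12/31, 18/31, 22/31, 26/31, 26/31, 1]
j=0 picked index 2: u0 ∈ [3/31, 12/31)
j=1 picked index 2: u0 ∈ [-7/248, 65/248)
j=2 picked index 2: u0 ∈ [-19/124, 17/124)
j=3 picked index 3: u0 ∈ [3/248, 51/248)
j=4 picked index 4: u0 ∈ [5/62, 13/62)
j=5 picked index 5: u0 ∈ [21/248, 53/248)
j=6 picked index 7: u0 ∈ [11/124, 1/4)
j=7 picked index 7: u0 ∈ [-9/248, 1/8)
intersection: [3/31, 1/8)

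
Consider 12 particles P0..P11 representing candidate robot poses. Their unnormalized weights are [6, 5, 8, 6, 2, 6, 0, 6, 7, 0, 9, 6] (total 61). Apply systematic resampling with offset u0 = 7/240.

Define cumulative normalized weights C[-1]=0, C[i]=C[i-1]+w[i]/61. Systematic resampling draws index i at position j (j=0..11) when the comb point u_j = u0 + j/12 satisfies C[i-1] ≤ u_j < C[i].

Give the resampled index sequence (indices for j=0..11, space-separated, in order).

C = [6/61, 11/61, 19/61, 25/61, 27/61, 33/61, 33/61, 39/61, 46/61, 46/61, 55/61, 1]
j=0: u_0=7/240 ∈ [0, 6/61) → index 0
j=1: u_1=9/80 ∈ [6/61, 11/61) → index 1
j=2: u_2=47/240 ∈ [11/61, 19/61) → index 2
j=3: u_3=67/240 ∈ [11/61, 19/61) → index 2
j=4: u_4=29/80 ∈ [19/61, 25/61) → index 3
j=5: u_5=107/240 ∈ [27/61, 33/61) → index 5
j=6: u_6=127/240 ∈ [27/61, 33/61) → index 5
j=7: u_7=49/80 ∈ [33/61, 39/61) → index 7
j=8: u_8=167/240 ∈ [39/61, 46/61) → index 8
j=9: u_9=187/240 ∈ [46/61, 55/61) → index 10
j=10: u_10=69/80 ∈ [46/61, 55/61) → index 10
j=11: u_11=227/240 ∈ [55/61, 1) → index 11

0 1 2 2 3 5 5 7 8 10 10 11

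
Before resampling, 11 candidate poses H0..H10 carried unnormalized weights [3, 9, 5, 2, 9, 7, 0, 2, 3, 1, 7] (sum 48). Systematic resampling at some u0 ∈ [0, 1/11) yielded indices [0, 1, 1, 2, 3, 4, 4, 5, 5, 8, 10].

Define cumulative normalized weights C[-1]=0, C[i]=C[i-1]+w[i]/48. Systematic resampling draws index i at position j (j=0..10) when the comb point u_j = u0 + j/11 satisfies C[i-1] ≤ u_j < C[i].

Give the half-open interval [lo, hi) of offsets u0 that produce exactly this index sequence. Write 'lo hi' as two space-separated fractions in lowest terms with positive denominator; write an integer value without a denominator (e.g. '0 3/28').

C = [1/16, 1/4, 17/48, 19/48, 7/12, 35/48, 35/48, 37/48, 5/6, 41/48, 1]
j=0 picked index 0: u0 ∈ [0, 1/16)
j=1 picked index 1: u0 ∈ [-5/176, 7/44)
j=2 picked index 1: u0 ∈ [-21/176, 3/44)
j=3 picked index 2: u0 ∈ [-1/44, 43/528)
j=4 picked index 3: u0 ∈ [-5/528, 17/528)
j=5 picked index 4: u0 ∈ [-31/528, 17/132)
j=6 picked index 4: u0 ∈ [-79/528, 5/132)
j=7 picked index 5: u0 ∈ [-7/132, 49/528)
j=8 picked index 5: u0 ∈ [-19/132, 1/528)
j=9 picked index 8: u0 ∈ [-25/528, 1/66)
j=10 picked index 10: u0 ∈ [-29/528, 1/11)
intersection: [0, 1/528)

0 1/528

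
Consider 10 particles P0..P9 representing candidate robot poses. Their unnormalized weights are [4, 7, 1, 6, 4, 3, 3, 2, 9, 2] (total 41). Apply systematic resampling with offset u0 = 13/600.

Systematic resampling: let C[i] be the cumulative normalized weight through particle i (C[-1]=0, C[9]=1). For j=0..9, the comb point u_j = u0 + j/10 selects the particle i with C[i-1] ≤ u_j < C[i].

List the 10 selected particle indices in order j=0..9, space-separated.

0 1 1 3 3 4 6 7 8 8

C = [4/41, 11/41, 12/41, 18/41, 22/41, 25/41, 28/41, 30/41, 39/41, 1]
j=0: u_0=13/600 ∈ [0, 4/41) → index 0
j=1: u_1=73/600 ∈ [4/41, 11/41) → index 1
j=2: u_2=133/600 ∈ [4/41, 11/41) → index 1
j=3: u_3=193/600 ∈ [12/41, 18/41) → index 3
j=4: u_4=253/600 ∈ [12/41, 18/41) → index 3
j=5: u_5=313/600 ∈ [18/41, 22/41) → index 4
j=6: u_6=373/600 ∈ [25/41, 28/41) → index 6
j=7: u_7=433/600 ∈ [28/41, 30/41) → index 7
j=8: u_8=493/600 ∈ [30/41, 39/41) → index 8
j=9: u_9=553/600 ∈ [30/41, 39/41) → index 8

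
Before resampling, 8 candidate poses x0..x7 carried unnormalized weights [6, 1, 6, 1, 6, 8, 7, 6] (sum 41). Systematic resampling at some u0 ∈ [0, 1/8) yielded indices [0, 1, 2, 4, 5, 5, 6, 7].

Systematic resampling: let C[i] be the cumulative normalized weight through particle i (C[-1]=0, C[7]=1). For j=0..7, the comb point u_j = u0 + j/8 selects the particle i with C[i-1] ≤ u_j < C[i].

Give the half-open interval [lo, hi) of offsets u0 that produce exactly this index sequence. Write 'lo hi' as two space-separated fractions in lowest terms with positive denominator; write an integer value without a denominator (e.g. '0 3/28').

C = [6/41, 7/41, 13/41, 14/41, 20/41, 28/41, 35/41, 1]
j=0 picked index 0: u0 ∈ [0, 6/41)
j=1 picked index 1: u0 ∈ [7/328, 15/328)
j=2 picked index 2: u0 ∈ [-13/164, 11/164)
j=3 picked index 4: u0 ∈ [-11/328, 37/328)
j=4 picked index 5: u0 ∈ [-1/82, 15/82)
j=5 picked index 5: u0 ∈ [-45/328, 19/328)
j=6 picked index 6: u0 ∈ [-11/164, 17/164)
j=7 picked index 7: u0 ∈ [-7/328, 1/8)
intersection: [7/328, 15/328)

7/328 15/328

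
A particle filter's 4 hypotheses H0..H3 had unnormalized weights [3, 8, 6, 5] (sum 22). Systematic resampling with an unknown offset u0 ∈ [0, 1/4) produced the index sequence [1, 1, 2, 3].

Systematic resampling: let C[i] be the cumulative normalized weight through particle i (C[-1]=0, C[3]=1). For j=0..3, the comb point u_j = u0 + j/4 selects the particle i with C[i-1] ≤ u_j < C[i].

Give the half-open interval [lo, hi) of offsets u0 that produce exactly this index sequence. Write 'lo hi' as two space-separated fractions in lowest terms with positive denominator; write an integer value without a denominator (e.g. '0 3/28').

3/22 1/4

C = [3/22, 1/2, 17/22, 1]
j=0 picked index 1: u0 ∈ [3/22, 1/2)
j=1 picked index 1: u0 ∈ [-5/44, 1/4)
j=2 picked index 2: u0 ∈ [0, 3/11)
j=3 picked index 3: u0 ∈ [1/44, 1/4)
intersection: [3/22, 1/4)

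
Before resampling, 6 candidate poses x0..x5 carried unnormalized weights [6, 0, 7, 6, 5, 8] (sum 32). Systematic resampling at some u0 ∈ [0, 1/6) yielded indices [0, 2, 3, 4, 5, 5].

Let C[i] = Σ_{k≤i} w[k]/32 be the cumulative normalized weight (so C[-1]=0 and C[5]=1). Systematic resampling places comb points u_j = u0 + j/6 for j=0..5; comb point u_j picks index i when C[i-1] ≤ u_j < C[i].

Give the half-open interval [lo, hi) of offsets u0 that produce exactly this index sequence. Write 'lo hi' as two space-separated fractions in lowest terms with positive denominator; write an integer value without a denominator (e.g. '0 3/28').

3/32 1/6

C = [3/16, 3/16, 13/32, 19/32, 3/4, 1]
j=0 picked index 0: u0 ∈ [0, 3/16)
j=1 picked index 2: u0 ∈ [1/48, 23/96)
j=2 picked index 3: u0 ∈ [7/96, 25/96)
j=3 picked index 4: u0 ∈ [3/32, 1/4)
j=4 picked index 5: u0 ∈ [1/12, 1/3)
j=5 picked index 5: u0 ∈ [-1/12, 1/6)
intersection: [3/32, 1/6)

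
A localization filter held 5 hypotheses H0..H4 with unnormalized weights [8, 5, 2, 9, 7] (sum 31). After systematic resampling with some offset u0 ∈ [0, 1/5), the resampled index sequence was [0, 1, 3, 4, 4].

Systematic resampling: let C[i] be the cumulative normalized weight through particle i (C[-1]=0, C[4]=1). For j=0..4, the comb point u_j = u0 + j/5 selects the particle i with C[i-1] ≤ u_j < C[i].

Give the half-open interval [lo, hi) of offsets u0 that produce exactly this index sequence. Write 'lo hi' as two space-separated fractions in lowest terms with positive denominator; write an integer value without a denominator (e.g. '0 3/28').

27/155 1/5

C = [8/31, 13/31, 15/31, 24/31, 1]
j=0 picked index 0: u0 ∈ [0, 8/31)
j=1 picked index 1: u0 ∈ [9/155, 34/155)
j=2 picked index 3: u0 ∈ [13/155, 58/155)
j=3 picked index 4: u0 ∈ [27/155, 2/5)
j=4 picked index 4: u0 ∈ [-4/155, 1/5)
intersection: [27/155, 1/5)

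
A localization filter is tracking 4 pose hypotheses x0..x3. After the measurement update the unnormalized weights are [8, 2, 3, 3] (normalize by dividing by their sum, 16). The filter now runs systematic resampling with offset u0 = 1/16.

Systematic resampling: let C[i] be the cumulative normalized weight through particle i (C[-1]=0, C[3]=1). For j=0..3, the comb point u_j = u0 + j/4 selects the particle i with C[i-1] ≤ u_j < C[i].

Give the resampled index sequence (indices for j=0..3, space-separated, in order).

0 0 1 3

C = [1/2, 5/8, 13/16, 1]
j=0: u_0=1/16 ∈ [0, 1/2) → index 0
j=1: u_1=5/16 ∈ [0, 1/2) → index 0
j=2: u_2=9/16 ∈ [1/2, 5/8) → index 1
j=3: u_3=13/16 ∈ [13/16, 1) → index 3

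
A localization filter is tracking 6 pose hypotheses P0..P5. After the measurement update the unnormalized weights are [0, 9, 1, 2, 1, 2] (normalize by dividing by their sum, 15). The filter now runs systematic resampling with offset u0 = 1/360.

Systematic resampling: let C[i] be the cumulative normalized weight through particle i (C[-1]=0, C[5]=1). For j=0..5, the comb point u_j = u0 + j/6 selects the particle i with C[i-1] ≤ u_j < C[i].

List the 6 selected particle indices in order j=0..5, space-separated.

C = [0, 3/5, 2/3, 4/5, 13/15, 1]
j=0: u_0=1/360 ∈ [0, 3/5) → index 1
j=1: u_1=61/360 ∈ [0, 3/5) → index 1
j=2: u_2=121/360 ∈ [0, 3/5) → index 1
j=3: u_3=181/360 ∈ [0, 3/5) → index 1
j=4: u_4=241/360 ∈ [2/3, 4/5) → index 3
j=5: u_5=301/360 ∈ [4/5, 13/15) → index 4

1 1 1 1 3 4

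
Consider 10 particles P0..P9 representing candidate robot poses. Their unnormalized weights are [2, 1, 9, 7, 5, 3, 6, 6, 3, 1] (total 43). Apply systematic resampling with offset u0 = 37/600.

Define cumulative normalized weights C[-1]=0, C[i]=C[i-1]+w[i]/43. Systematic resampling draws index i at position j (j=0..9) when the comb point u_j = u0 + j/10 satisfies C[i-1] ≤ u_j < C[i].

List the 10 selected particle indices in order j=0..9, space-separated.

C = [2/43, 3/43, 12/43, 19/43, 24/43, 27/43, 33/43, 39/43, 42/43, 1]
j=0: u_0=37/600 ∈ [2/43, 3/43) → index 1
j=1: u_1=97/600 ∈ [3/43, 12/43) → index 2
j=2: u_2=157/600 ∈ [3/43, 12/43) → index 2
j=3: u_3=217/600 ∈ [12/43, 19/43) → index 3
j=4: u_4=277/600 ∈ [19/43, 24/43) → index 4
j=5: u_5=337/600 ∈ [24/43, 27/43) → index 5
j=6: u_6=397/600 ∈ [27/43, 33/43) → index 6
j=7: u_7=457/600 ∈ [27/43, 33/43) → index 6
j=8: u_8=517/600 ∈ [33/43, 39/43) → index 7
j=9: u_9=577/600 ∈ [39/43, 42/43) → index 8

1 2 2 3 4 5 6 6 7 8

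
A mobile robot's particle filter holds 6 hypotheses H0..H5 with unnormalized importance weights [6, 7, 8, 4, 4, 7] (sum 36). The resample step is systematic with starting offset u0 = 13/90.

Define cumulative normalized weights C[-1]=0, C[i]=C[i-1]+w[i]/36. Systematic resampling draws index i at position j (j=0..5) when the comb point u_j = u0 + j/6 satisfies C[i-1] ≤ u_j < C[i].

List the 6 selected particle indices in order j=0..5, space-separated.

C = [1/6, 13/36, 7/12, 25/36, 29/36, 1]
j=0: u_0=13/90 ∈ [0, 1/6) → index 0
j=1: u_1=14/45 ∈ [1/6, 13/36) → index 1
j=2: u_2=43/90 ∈ [13/36, 7/12) → index 2
j=3: u_3=29/45 ∈ [7/12, 25/36) → index 3
j=4: u_4=73/90 ∈ [29/36, 1) → index 5
j=5: u_5=44/45 ∈ [29/36, 1) → index 5

0 1 2 3 5 5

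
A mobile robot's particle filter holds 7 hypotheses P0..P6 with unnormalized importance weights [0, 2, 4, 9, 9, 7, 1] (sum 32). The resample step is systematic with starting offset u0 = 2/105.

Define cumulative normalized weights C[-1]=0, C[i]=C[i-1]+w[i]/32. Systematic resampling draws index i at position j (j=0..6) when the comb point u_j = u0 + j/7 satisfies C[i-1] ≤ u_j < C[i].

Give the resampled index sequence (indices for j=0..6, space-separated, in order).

1 2 3 3 4 4 5

C = [0, 1/16, 3/16, 15/32, 3/4, 31/32, 1]
j=0: u_0=2/105 ∈ [0, 1/16) → index 1
j=1: u_1=17/105 ∈ [1/16, 3/16) → index 2
j=2: u_2=32/105 ∈ [3/16, 15/32) → index 3
j=3: u_3=47/105 ∈ [3/16, 15/32) → index 3
j=4: u_4=62/105 ∈ [15/32, 3/4) → index 4
j=5: u_5=11/15 ∈ [15/32, 3/4) → index 4
j=6: u_6=92/105 ∈ [3/4, 31/32) → index 5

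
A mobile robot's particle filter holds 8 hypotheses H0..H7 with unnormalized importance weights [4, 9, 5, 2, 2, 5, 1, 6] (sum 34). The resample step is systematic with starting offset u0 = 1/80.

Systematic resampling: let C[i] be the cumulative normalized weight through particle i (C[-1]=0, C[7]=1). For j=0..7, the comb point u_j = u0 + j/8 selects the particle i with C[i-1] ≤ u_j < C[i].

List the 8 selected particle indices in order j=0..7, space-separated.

0 1 1 2 2 4 5 7

C = [2/17, 13/34, 9/17, 10/17, 11/17, 27/34, 14/17, 1]
j=0: u_0=1/80 ∈ [0, 2/17) → index 0
j=1: u_1=11/80 ∈ [2/17, 13/34) → index 1
j=2: u_2=21/80 ∈ [2/17, 13/34) → index 1
j=3: u_3=31/80 ∈ [13/34, 9/17) → index 2
j=4: u_4=41/80 ∈ [13/34, 9/17) → index 2
j=5: u_5=51/80 ∈ [10/17, 11/17) → index 4
j=6: u_6=61/80 ∈ [11/17, 27/34) → index 5
j=7: u_7=71/80 ∈ [14/17, 1) → index 7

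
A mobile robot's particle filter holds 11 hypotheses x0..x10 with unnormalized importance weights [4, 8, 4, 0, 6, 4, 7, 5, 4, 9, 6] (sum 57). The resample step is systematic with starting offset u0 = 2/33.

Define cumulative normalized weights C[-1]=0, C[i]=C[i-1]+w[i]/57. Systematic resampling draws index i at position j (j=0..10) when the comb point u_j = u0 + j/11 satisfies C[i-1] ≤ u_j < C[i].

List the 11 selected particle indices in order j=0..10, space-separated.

C = [4/57, 4/19, 16/57, 16/57, 22/57, 26/57, 11/19, 2/3, 14/19, 17/19, 1]
j=0: u_0=2/33 ∈ [0, 4/57) → index 0
j=1: u_1=5/33 ∈ [4/57, 4/19) → index 1
j=2: u_2=8/33 ∈ [4/19, 16/57) → index 2
j=3: u_3=1/3 ∈ [16/57, 22/57) → index 4
j=4: u_4=14/33 ∈ [22/57, 26/57) → index 5
j=5: u_5=17/33 ∈ [26/57, 11/19) → index 6
j=6: u_6=20/33 ∈ [11/19, 2/3) → index 7
j=7: u_7=23/33 ∈ [2/3, 14/19) → index 8
j=8: u_8=26/33 ∈ [14/19, 17/19) → index 9
j=9: u_9=29/33 ∈ [14/19, 17/19) → index 9
j=10: u_10=32/33 ∈ [17/19, 1) → index 10

0 1 2 4 5 6 7 8 9 9 10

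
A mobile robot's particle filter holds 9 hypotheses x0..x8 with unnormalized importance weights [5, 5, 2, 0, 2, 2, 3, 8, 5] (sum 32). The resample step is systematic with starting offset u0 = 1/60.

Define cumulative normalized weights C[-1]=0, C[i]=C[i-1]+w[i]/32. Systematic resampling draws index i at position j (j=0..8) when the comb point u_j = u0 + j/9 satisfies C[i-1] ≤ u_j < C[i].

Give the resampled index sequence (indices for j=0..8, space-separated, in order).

C = [5/32, 5/16, 3/8, 3/8, 7/16, 1/2, 19/32, 27/32, 1]
j=0: u_0=1/60 ∈ [0, 5/32) → index 0
j=1: u_1=23/180 ∈ [0, 5/32) → index 0
j=2: u_2=43/180 ∈ [5/32, 5/16) → index 1
j=3: u_3=7/20 ∈ [5/16, 3/8) → index 2
j=4: u_4=83/180 ∈ [7/16, 1/2) → index 5
j=5: u_5=103/180 ∈ [1/2, 19/32) → index 6
j=6: u_6=41/60 ∈ [19/32, 27/32) → index 7
j=7: u_7=143/180 ∈ [19/32, 27/32) → index 7
j=8: u_8=163/180 ∈ [27/32, 1) → index 8

0 0 1 2 5 6 7 7 8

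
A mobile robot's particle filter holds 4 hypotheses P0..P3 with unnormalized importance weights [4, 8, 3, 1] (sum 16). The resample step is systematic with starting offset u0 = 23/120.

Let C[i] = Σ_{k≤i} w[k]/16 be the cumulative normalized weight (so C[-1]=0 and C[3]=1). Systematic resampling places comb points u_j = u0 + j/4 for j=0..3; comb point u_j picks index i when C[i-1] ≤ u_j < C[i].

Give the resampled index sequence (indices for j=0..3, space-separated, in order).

C = [1/4, 3/4, 15/16, 1]
j=0: u_0=23/120 ∈ [0, 1/4) → index 0
j=1: u_1=53/120 ∈ [1/4, 3/4) → index 1
j=2: u_2=83/120 ∈ [1/4, 3/4) → index 1
j=3: u_3=113/120 ∈ [15/16, 1) → index 3

0 1 1 3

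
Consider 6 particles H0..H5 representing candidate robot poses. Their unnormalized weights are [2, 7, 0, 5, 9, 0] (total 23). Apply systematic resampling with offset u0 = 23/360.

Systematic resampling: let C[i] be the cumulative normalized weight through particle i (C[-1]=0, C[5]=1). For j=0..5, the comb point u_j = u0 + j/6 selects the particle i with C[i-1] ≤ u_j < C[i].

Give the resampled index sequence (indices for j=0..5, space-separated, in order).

0 1 3 3 4 4

C = [2/23, 9/23, 9/23, 14/23, 1, 1]
j=0: u_0=23/360 ∈ [0, 2/23) → index 0
j=1: u_1=83/360 ∈ [2/23, 9/23) → index 1
j=2: u_2=143/360 ∈ [9/23, 14/23) → index 3
j=3: u_3=203/360 ∈ [9/23, 14/23) → index 3
j=4: u_4=263/360 ∈ [14/23, 1) → index 4
j=5: u_5=323/360 ∈ [14/23, 1) → index 4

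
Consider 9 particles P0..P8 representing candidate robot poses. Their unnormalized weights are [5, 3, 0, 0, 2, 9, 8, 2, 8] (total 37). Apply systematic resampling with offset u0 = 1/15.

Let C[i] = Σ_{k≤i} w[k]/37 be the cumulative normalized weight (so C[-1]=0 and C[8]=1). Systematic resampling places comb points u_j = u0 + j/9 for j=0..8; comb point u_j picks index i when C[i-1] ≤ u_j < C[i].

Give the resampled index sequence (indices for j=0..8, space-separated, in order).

0 1 5 5 5 6 7 8 8

C = [5/37, 8/37, 8/37, 8/37, 10/37, 19/37, 27/37, 29/37, 1]
j=0: u_0=1/15 ∈ [0, 5/37) → index 0
j=1: u_1=8/45 ∈ [5/37, 8/37) → index 1
j=2: u_2=13/45 ∈ [10/37, 19/37) → index 5
j=3: u_3=2/5 ∈ [10/37, 19/37) → index 5
j=4: u_4=23/45 ∈ [10/37, 19/37) → index 5
j=5: u_5=28/45 ∈ [19/37, 27/37) → index 6
j=6: u_6=11/15 ∈ [27/37, 29/37) → index 7
j=7: u_7=38/45 ∈ [29/37, 1) → index 8
j=8: u_8=43/45 ∈ [29/37, 1) → index 8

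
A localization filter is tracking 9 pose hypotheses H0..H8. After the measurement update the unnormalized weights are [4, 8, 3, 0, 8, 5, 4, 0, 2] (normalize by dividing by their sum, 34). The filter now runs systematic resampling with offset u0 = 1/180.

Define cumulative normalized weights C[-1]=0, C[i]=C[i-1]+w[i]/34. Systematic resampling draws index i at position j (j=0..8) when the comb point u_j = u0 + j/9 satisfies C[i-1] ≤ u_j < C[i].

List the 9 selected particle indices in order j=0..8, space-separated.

0 0 1 1 4 4 4 5 6

C = [2/17, 6/17, 15/34, 15/34, 23/34, 14/17, 16/17, 16/17, 1]
j=0: u_0=1/180 ∈ [0, 2/17) → index 0
j=1: u_1=7/60 ∈ [0, 2/17) → index 0
j=2: u_2=41/180 ∈ [2/17, 6/17) → index 1
j=3: u_3=61/180 ∈ [2/17, 6/17) → index 1
j=4: u_4=9/20 ∈ [15/34, 23/34) → index 4
j=5: u_5=101/180 ∈ [15/34, 23/34) → index 4
j=6: u_6=121/180 ∈ [15/34, 23/34) → index 4
j=7: u_7=47/60 ∈ [23/34, 14/17) → index 5
j=8: u_8=161/180 ∈ [14/17, 16/17) → index 6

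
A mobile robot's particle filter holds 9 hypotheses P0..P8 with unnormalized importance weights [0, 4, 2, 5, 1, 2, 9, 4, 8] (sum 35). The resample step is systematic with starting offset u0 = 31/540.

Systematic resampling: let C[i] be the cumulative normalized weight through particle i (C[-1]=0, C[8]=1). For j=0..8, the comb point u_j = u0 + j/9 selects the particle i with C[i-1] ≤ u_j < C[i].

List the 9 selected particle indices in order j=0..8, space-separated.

C = [0, 4/35, 6/35, 11/35, 12/35, 2/5, 23/35, 27/35, 1]
j=0: u_0=31/540 ∈ [0, 4/35) → index 1
j=1: u_1=91/540 ∈ [4/35, 6/35) → index 2
j=2: u_2=151/540 ∈ [6/35, 11/35) → index 3
j=3: u_3=211/540 ∈ [12/35, 2/5) → index 5
j=4: u_4=271/540 ∈ [2/5, 23/35) → index 6
j=5: u_5=331/540 ∈ [2/5, 23/35) → index 6
j=6: u_6=391/540 ∈ [23/35, 27/35) → index 7
j=7: u_7=451/540 ∈ [27/35, 1) → index 8
j=8: u_8=511/540 ∈ [27/35, 1) → index 8

1 2 3 5 6 6 7 8 8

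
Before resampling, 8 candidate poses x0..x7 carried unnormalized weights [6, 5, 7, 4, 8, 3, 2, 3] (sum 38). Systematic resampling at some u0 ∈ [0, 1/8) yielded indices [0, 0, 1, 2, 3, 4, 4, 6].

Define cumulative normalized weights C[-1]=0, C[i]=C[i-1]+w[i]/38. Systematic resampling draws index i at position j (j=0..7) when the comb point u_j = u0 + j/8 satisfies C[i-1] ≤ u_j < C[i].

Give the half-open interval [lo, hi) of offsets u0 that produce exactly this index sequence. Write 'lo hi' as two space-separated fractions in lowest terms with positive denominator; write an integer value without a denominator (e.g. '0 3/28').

0 5/152

C = [3/19, 11/38, 9/19, 11/19, 15/19, 33/38, 35/38, 1]
j=0 picked index 0: u0 ∈ [0, 3/19)
j=1 picked index 0: u0 ∈ [-1/8, 5/152)
j=2 picked index 1: u0 ∈ [-7/76, 3/76)
j=3 picked index 2: u0 ∈ [-13/152, 15/152)
j=4 picked index 3: u0 ∈ [-1/38, 3/38)
j=5 picked index 4: u0 ∈ [-7/152, 25/152)
j=6 picked index 4: u0 ∈ [-13/76, 3/76)
j=7 picked index 6: u0 ∈ [-1/152, 7/152)
intersection: [0, 5/152)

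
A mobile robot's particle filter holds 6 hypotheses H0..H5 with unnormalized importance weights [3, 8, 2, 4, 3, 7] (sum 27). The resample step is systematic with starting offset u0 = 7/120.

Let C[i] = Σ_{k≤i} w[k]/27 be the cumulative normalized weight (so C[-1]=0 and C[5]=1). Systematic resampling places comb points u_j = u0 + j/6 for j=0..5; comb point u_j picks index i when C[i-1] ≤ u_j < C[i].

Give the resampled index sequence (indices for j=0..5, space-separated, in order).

C = [1/9, 11/27, 13/27, 17/27, 20/27, 1]
j=0: u_0=7/120 ∈ [0, 1/9) → index 0
j=1: u_1=9/40 ∈ [1/9, 11/27) → index 1
j=2: u_2=47/120 ∈ [1/9, 11/27) → index 1
j=3: u_3=67/120 ∈ [13/27, 17/27) → index 3
j=4: u_4=29/40 ∈ [17/27, 20/27) → index 4
j=5: u_5=107/120 ∈ [20/27, 1) → index 5

0 1 1 3 4 5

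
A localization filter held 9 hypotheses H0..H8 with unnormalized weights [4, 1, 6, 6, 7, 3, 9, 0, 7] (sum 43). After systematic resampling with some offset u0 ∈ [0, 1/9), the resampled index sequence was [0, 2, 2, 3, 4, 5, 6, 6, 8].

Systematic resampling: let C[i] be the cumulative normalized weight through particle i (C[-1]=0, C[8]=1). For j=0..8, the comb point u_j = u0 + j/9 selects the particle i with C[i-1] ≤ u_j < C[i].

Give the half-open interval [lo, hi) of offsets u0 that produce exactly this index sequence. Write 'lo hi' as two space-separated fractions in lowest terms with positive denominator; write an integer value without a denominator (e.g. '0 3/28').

2/387 13/387

C = [4/43, 5/43, 11/43, 17/43, 24/43, 27/43, 36/43, 36/43, 1]
j=0 picked index 0: u0 ∈ [0, 4/43)
j=1 picked index 2: u0 ∈ [2/387, 56/387)
j=2 picked index 2: u0 ∈ [-41/387, 13/387)
j=3 picked index 3: u0 ∈ [-10/129, 8/129)
j=4 picked index 4: u0 ∈ [-19/387, 44/387)
j=5 picked index 5: u0 ∈ [1/387, 28/387)
j=6 picked index 6: u0 ∈ [-5/129, 22/129)
j=7 picked index 6: u0 ∈ [-58/387, 23/387)
j=8 picked index 8: u0 ∈ [-20/387, 1/9)
intersection: [2/387, 13/387)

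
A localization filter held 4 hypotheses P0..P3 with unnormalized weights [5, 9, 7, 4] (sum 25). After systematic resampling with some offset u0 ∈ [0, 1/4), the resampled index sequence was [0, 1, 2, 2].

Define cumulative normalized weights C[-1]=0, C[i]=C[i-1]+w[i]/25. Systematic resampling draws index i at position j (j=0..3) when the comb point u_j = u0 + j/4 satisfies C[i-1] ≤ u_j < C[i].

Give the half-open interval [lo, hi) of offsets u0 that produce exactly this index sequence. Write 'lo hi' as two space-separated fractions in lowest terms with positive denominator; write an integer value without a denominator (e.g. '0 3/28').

3/50 9/100

C = [1/5, 14/25, 21/25, 1]
j=0 picked index 0: u0 ∈ [0, 1/5)
j=1 picked index 1: u0 ∈ [-1/20, 31/100)
j=2 picked index 2: u0 ∈ [3/50, 17/50)
j=3 picked index 2: u0 ∈ [-19/100, 9/100)
intersection: [3/50, 9/100)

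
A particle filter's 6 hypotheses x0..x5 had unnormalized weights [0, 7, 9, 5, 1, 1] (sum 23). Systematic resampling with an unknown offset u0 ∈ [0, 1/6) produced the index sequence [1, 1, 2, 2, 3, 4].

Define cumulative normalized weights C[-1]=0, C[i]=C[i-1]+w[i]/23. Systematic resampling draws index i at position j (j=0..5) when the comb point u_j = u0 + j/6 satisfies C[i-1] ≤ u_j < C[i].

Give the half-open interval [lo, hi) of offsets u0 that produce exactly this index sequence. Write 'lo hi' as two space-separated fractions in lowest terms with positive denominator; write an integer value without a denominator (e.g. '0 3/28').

C = [0, 7/23, 16/23, 21/23, 22/23, 1]
j=0 picked index 1: u0 ∈ [0, 7/23)
j=1 picked index 1: u0 ∈ [-1/6, 19/138)
j=2 picked index 2: u0 ∈ [-2/69, 25/69)
j=3 picked index 2: u0 ∈ [-9/46, 9/46)
j=4 picked index 3: u0 ∈ [2/69, 17/69)
j=5 picked index 4: u0 ∈ [11/138, 17/138)
intersection: [11/138, 17/138)

11/138 17/138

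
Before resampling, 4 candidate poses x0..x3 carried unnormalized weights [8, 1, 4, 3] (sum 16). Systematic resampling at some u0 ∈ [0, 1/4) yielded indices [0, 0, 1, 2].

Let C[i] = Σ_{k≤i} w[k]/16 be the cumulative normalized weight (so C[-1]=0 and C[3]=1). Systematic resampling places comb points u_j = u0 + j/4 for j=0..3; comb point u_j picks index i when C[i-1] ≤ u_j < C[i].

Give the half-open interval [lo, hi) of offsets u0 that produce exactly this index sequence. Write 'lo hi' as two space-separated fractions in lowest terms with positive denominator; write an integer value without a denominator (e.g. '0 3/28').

C = [1/2, 9/16, 13/16, 1]
j=0 picked index 0: u0 ∈ [0, 1/2)
j=1 picked index 0: u0 ∈ [-1/4, 1/4)
j=2 picked index 1: u0 ∈ [0, 1/16)
j=3 picked index 2: u0 ∈ [-3/16, 1/16)
intersection: [0, 1/16)

0 1/16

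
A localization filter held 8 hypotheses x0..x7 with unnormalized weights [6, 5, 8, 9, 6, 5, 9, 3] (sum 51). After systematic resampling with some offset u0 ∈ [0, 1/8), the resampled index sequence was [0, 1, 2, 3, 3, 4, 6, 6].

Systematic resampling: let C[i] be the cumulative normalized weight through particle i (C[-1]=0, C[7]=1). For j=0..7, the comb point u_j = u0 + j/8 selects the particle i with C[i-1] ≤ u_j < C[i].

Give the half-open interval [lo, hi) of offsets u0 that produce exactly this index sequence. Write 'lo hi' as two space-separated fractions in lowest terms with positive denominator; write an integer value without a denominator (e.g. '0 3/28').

C = [2/17, 11/51, 19/51, 28/51, 2/3, 13/17, 16/17, 1]
j=0 picked index 0: u0 ∈ [0, 2/17)
j=1 picked index 1: u0 ∈ [-1/136, 37/408)
j=2 picked index 2: u0 ∈ [-7/204, 25/204)
j=3 picked index 3: u0 ∈ [-1/408, 71/408)
j=4 picked index 3: u0 ∈ [-13/102, 5/102)
j=5 picked index 4: u0 ∈ [-31/408, 1/24)
j=6 picked index 6: u0 ∈ [1/68, 13/68)
j=7 picked index 6: u0 ∈ [-15/136, 9/136)
intersection: [1/68, 1/24)

1/68 1/24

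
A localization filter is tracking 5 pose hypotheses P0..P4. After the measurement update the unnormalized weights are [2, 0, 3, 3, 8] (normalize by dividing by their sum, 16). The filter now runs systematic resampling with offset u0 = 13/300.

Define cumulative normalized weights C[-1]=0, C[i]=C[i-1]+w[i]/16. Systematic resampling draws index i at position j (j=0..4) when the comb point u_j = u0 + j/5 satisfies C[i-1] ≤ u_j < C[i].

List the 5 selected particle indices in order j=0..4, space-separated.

0 2 3 4 4

C = [1/8, 1/8, 5/16, 1/2, 1]
j=0: u_0=13/300 ∈ [0, 1/8) → index 0
j=1: u_1=73/300 ∈ [1/8, 5/16) → index 2
j=2: u_2=133/300 ∈ [5/16, 1/2) → index 3
j=3: u_3=193/300 ∈ [1/2, 1) → index 4
j=4: u_4=253/300 ∈ [1/2, 1) → index 4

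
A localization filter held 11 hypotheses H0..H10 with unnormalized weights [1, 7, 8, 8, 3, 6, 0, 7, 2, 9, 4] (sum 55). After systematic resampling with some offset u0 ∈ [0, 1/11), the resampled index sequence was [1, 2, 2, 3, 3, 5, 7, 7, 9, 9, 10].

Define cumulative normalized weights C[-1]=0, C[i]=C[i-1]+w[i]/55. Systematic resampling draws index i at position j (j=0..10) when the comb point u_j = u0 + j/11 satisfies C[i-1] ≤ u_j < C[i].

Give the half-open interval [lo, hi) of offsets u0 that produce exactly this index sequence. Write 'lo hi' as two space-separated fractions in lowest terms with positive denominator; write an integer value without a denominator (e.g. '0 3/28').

3/55 4/55

C = [1/55, 8/55, 16/55, 24/55, 27/55, 3/5, 3/5, 8/11, 42/55, 51/55, 1]
j=0 picked index 1: u0 ∈ [1/55, 8/55)
j=1 picked index 2: u0 ∈ [3/55, 1/5)
j=2 picked index 2: u0 ∈ [-2/55, 6/55)
j=3 picked index 3: u0 ∈ [1/55, 9/55)
j=4 picked index 3: u0 ∈ [-4/55, 4/55)
j=5 picked index 5: u0 ∈ [2/55, 8/55)
j=6 picked index 7: u0 ∈ [3/55, 2/11)
j=7 picked index 7: u0 ∈ [-2/55, 1/11)
j=8 picked index 9: u0 ∈ [2/55, 1/5)
j=9 picked index 9: u0 ∈ [-3/55, 6/55)
j=10 picked index 10: u0 ∈ [1/55, 1/11)
intersection: [3/55, 4/55)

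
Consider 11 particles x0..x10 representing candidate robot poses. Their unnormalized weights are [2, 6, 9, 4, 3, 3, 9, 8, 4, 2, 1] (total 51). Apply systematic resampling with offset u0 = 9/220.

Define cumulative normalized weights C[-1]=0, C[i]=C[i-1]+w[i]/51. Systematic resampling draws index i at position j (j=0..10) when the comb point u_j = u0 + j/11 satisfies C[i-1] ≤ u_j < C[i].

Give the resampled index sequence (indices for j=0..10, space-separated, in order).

C = [2/51, 8/51, 1/3, 7/17, 8/17, 9/17, 12/17, 44/51, 16/17, 50/51, 1]
j=0: u_0=9/220 ∈ [2/51, 8/51) → index 1
j=1: u_1=29/220 ∈ [2/51, 8/51) → index 1
j=2: u_2=49/220 ∈ [8/51, 1/3) → index 2
j=3: u_3=69/220 ∈ [8/51, 1/3) → index 2
j=4: u_4=89/220 ∈ [1/3, 7/17) → index 3
j=5: u_5=109/220 ∈ [8/17, 9/17) → index 5
j=6: u_6=129/220 ∈ [9/17, 12/17) → index 6
j=7: u_7=149/220 ∈ [9/17, 12/17) → index 6
j=8: u_8=169/220 ∈ [12/17, 44/51) → index 7
j=9: u_9=189/220 ∈ [12/17, 44/51) → index 7
j=10: u_10=19/20 ∈ [16/17, 50/51) → index 9

1 1 2 2 3 5 6 6 7 7 9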